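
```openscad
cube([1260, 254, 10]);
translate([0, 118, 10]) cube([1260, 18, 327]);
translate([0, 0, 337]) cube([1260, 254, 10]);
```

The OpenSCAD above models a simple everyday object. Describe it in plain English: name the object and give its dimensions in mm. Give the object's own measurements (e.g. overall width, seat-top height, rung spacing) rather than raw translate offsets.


An I-beam lying along x, 1260 mm long. Overall section height 347 mm. Two flanges 254 mm wide (y) and 10 mm thick, one on the floor and one at the top; a web 18 mm thick runs between them, centred on the flange width.


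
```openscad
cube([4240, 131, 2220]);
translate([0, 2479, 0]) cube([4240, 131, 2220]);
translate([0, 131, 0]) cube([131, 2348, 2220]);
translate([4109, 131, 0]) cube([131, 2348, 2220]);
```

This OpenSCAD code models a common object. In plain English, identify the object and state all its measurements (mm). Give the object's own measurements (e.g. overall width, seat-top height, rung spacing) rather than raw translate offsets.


The wall frame of a small rectangular building: four walls, each 2220 mm tall and 131 mm thick, enclosing a footprint 4240 mm (x) by 2610 mm (y) outside-to-outside, with no floor or roof. The front and back walls (the −y and +y sides) span the full width; the two side walls fit between them.


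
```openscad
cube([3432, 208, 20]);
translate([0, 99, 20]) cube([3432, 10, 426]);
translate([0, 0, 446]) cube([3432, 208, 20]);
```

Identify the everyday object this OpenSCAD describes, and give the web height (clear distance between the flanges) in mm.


An I-beam. The web height is 426 mm.

Two wide flanges with a thin centred web — an I-beam. Overall 466 mm minus two 20 mm flanges gives a web of 466 − 2·20 = 426 mm.


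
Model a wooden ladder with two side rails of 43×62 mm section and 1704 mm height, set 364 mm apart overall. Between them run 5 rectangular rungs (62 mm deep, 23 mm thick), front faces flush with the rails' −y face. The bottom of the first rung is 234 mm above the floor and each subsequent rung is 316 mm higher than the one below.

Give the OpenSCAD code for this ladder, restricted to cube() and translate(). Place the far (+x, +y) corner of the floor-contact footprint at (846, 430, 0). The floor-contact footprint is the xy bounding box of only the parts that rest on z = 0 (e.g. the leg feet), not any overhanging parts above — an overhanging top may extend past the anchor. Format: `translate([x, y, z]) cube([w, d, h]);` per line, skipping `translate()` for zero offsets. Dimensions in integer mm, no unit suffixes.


// rung span = 364 - 2*43 = 278
// rung[k] z = 234 + k*316
translate([482, 368, 0]) cube([43, 62, 1704]);
translate([803, 368, 0]) cube([43, 62, 1704]);
translate([525, 368, 234]) cube([278, 62, 23]);
translate([525, 368, 550]) cube([278, 62, 23]);
translate([525, 368, 866]) cube([278, 62, 23]);
translate([525, 368, 1182]) cube([278, 62, 23]);
translate([525, 368, 1498]) cube([278, 62, 23]);


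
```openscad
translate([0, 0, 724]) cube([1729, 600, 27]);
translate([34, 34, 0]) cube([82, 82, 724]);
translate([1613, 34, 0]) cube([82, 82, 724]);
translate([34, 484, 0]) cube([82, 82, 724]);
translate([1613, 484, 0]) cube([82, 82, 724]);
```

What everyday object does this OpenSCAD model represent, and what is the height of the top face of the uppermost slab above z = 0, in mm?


A table. The table height is 751 mm.

A 1729×600×27 slab sits at z = 724 on four 82 mm square posts — a table. The top surface is at 724 + 27 = 751 mm.


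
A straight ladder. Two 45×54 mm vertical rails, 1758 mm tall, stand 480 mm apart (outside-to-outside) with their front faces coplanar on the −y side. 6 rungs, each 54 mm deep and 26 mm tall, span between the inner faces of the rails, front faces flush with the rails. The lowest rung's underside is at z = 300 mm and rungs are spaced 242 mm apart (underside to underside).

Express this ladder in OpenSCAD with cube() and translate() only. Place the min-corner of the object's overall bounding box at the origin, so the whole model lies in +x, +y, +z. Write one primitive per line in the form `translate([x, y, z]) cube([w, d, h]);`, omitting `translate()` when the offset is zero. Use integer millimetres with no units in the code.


// rung span = 480 - 2*45 = 390
// rung[k] z = 300 + k*242
cube([45, 54, 1758]);
translate([435, 0, 0]) cube([45, 54, 1758]);
translate([45, 0, 300]) cube([390, 54, 26]);
translate([45, 0, 542]) cube([390, 54, 26]);
translate([45, 0, 784]) cube([390, 54, 26]);
translate([45, 0, 1026]) cube([390, 54, 26]);
translate([45, 0, 1268]) cube([390, 54, 26]);
translate([45, 0, 1510]) cube([390, 54, 26]);


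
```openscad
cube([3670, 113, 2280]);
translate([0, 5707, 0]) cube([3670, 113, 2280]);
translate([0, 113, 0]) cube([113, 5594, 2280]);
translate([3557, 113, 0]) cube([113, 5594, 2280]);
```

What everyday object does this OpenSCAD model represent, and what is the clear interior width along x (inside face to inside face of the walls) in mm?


A house (or room) frame. The interior width is 3444 mm.

Four 2280 mm walls enclosing a rectangle with no floor or roof — a room or house frame. Outside width is 3670 mm and wall thickness is 113 mm, so the interior width is 3670 − 2 × 113 = 3444 mm.


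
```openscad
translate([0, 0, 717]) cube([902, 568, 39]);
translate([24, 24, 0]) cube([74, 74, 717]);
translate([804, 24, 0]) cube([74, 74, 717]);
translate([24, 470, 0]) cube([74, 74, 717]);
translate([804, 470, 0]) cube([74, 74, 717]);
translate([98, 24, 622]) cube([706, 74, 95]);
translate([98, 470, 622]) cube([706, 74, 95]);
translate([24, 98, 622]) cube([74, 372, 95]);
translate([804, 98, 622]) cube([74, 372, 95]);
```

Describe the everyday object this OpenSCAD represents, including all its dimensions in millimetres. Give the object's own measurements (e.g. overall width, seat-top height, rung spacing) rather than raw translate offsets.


A table: top 902 mm (x) × 568 mm (y), 39 mm thick, upper face at z = 756 mm, on four 74×74 mm square legs, each inset 24 mm from the nearest pair of top edges from z = 0 to the bottom of the top. Four apron rails, 74 mm thick and 95 mm tall, run between adjacent legs with their top edges flush with the underside of the top and their outer faces flush with the legs' outer faces.


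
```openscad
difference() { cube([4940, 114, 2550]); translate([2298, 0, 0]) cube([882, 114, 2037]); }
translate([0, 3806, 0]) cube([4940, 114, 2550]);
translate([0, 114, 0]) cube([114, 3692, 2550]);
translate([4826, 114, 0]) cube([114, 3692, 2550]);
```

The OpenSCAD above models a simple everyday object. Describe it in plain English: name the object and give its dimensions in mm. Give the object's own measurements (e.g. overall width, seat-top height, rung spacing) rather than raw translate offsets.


A single room: four walls, each 2550 mm tall and 114 mm thick, enclosing an outside footprint 4940×3920 mm (x × y), no floor or roof. The front and back walls (−y and +y sides) run the full x-width; the side walls fit between their inner faces. A door opening 882 mm wide and 2037 mm tall is cut through the front wall from the floor up, its −x edge 2298 mm from the wall's −x end.


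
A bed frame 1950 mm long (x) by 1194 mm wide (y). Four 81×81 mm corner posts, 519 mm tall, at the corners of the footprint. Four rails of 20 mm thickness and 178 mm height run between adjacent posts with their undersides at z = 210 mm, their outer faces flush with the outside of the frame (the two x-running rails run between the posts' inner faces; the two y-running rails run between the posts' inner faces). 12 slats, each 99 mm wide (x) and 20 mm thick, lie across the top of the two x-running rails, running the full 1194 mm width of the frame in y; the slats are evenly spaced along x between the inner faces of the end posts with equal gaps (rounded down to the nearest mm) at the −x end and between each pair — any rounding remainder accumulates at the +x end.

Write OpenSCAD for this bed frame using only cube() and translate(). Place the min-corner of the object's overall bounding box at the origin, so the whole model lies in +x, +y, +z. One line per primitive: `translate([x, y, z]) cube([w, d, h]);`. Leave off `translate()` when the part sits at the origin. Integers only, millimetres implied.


cube([81, 81, 519]);
translate([0, 1113, 0]) cube([81, 81, 519]);
translate([1869, 0, 0]) cube([81, 81, 519]);
translate([1869, 1113, 0]) cube([81, 81, 519]);
translate([81, 0, 210]) cube([1788, 20, 178]);
translate([81, 1174, 210]) cube([1788, 20, 178]);
translate([0, 81, 210]) cube([20, 1032, 178]);
translate([1930, 81, 210]) cube([20, 1032, 178]);
translate([127, 0, 388]) cube([99, 1194, 20]);
translate([272, 0, 388]) cube([99, 1194, 20]);
translate([417, 0, 388]) cube([99, 1194, 20]);
translate([562, 0, 388]) cube([99, 1194, 20]);
translate([707, 0, 388]) cube([99, 1194, 20]);
translate([852, 0, 388]) cube([99, 1194, 20]);
translate([997, 0, 388]) cube([99, 1194, 20]);
translate([1142, 0, 388]) cube([99, 1194, 20]);
translate([1287, 0, 388]) cube([99, 1194, 20]);
translate([1432, 0, 388]) cube([99, 1194, 20]);
translate([1577, 0, 388]) cube([99, 1194, 20]);
translate([1722, 0, 388]) cube([99, 1194, 20]);


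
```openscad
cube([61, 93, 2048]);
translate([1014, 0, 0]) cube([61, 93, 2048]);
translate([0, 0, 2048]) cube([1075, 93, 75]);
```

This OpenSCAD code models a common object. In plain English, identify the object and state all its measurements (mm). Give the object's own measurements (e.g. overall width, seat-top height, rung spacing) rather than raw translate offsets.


A door frame. The clear opening is 953 mm wide and 2048 mm high. Two 61 mm wide jambs, 93 mm deep, stand either side of the opening from the floor to the top of the opening. A 75 mm thick head sits across the top of both jambs, spanning the full outside width of the frame.


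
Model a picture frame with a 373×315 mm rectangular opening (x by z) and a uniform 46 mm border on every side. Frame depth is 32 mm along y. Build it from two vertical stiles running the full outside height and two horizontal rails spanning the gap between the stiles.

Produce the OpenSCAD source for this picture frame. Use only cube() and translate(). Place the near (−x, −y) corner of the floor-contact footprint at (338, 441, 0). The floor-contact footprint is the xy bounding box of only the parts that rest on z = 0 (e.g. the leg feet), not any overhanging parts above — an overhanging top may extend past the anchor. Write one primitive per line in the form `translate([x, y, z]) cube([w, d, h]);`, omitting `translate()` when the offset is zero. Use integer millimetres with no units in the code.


translate([338, 441, 0]) cube([46, 32, 407]);
translate([757, 441, 0]) cube([46, 32, 407]);
translate([384, 441, 0]) cube([373, 32, 46]);
translate([384, 441, 361]) cube([373, 32, 46]);


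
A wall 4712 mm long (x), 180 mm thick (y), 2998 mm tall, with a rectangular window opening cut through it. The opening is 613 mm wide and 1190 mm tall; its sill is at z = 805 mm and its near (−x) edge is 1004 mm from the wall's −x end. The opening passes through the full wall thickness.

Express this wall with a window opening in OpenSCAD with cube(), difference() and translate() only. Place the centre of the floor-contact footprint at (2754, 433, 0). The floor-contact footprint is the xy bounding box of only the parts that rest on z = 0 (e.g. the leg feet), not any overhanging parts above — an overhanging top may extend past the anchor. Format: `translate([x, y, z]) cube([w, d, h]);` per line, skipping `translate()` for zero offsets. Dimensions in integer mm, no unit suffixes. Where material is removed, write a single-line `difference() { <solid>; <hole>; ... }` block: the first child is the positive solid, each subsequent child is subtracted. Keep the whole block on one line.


difference() { translate([398, 343, 0]) cube([4712, 180, 2998]); translate([1402, 343, 805]) cube([613, 180, 1190]); }


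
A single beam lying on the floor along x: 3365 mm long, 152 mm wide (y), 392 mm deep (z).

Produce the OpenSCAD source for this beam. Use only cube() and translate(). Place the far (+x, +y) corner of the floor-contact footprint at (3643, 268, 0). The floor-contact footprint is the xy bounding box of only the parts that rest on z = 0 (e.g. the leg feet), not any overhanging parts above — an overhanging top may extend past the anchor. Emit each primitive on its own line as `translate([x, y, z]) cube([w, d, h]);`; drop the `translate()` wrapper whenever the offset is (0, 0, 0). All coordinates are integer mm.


translate([278, 116, 0]) cube([3365, 152, 392]);


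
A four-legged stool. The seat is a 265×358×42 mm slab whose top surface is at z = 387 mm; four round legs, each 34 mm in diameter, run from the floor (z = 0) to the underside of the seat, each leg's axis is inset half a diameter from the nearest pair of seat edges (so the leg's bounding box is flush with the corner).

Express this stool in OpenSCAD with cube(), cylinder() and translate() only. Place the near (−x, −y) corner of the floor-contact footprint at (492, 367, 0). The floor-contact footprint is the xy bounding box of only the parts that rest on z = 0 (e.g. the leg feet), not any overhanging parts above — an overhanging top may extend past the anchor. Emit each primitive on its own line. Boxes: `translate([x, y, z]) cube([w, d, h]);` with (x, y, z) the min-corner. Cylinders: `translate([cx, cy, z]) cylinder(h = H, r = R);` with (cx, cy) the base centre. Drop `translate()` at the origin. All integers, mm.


translate([492, 367, 345]) cube([265, 358, 42]);
translate([509, 384, 0]) cylinder(h = 345, r = 17);
translate([740, 384, 0]) cylinder(h = 345, r = 17);
translate([509, 708, 0]) cylinder(h = 345, r = 17);
translate([740, 708, 0]) cylinder(h = 345, r = 17);


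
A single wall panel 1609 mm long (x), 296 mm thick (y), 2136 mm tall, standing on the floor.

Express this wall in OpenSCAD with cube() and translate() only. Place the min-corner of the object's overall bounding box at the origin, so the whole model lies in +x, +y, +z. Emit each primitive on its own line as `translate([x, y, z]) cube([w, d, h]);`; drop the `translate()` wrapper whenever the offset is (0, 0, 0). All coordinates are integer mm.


cube([1609, 296, 2136]);


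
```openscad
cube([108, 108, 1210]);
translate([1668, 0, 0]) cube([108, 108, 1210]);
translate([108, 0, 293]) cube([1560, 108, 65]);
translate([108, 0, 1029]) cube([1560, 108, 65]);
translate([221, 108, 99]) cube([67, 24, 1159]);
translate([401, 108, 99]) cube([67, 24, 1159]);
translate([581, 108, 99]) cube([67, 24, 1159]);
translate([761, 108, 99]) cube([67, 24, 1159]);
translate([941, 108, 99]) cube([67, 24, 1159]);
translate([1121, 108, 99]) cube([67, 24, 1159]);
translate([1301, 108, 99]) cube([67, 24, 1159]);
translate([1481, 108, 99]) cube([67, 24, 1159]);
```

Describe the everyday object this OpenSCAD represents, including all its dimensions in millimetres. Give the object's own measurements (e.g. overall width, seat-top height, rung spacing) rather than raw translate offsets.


A fence section. Two 108×108 mm posts, 1210 mm tall, stand on the floor with a clear span of 1560 mm between their inner faces. Two horizontal rails of 108×65 mm section span the gap between the posts with their undersides at z = 293 mm and z = 1029 mm, flush with the posts' −y face. 8 pickets, each 67 mm wide, 24 mm thick and 1159 mm tall, are fixed to the +y face of the rails with their bottoms at z = 99 mm, spaced across the span with a 113 mm gap after the −x post and between neighbouring pickets, with 120 mm left before the +x post.


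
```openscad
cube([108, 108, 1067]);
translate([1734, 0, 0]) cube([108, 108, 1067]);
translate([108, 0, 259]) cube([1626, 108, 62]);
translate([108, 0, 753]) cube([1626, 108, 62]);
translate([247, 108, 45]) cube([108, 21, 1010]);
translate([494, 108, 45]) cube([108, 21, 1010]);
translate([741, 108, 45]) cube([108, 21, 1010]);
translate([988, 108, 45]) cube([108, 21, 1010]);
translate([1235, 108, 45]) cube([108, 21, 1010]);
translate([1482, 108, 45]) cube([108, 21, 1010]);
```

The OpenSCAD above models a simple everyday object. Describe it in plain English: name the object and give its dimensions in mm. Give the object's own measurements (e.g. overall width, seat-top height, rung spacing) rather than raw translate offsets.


A fence section. Two 108×108 mm posts, 1067 mm tall, stand on the floor with a clear span of 1626 mm between their inner faces. Two horizontal rails of 108×62 mm section span the gap between the posts with their undersides at z = 259 mm and z = 753 mm, flush with the posts' −y face. 6 pickets, each 108 mm wide, 21 mm thick and 1010 mm tall, are fixed to the +y face of the rails with their bottoms at z = 45 mm, spaced across the span with a 139 mm gap after the −x post and between neighbouring pickets, with 144 mm left before the +x post.


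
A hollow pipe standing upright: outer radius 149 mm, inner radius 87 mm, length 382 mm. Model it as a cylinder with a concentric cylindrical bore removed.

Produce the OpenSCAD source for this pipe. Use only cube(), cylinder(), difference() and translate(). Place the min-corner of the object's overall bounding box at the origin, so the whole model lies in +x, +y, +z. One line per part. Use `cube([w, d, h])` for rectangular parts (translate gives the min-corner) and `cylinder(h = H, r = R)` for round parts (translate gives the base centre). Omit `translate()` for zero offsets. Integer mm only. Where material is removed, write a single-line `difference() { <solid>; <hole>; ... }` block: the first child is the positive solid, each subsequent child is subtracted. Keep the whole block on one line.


difference() { translate([149, 149, 0]) cylinder(h = 382, r = 149); translate([149, 149, 0]) cylinder(h = 382, r = 87); }


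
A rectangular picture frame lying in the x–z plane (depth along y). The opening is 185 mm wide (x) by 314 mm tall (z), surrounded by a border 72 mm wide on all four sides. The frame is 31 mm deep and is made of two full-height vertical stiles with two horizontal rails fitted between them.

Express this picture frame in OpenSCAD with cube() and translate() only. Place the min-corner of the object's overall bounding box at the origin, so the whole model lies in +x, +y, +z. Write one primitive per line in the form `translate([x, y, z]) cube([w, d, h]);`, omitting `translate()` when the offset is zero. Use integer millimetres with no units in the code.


cube([72, 31, 458]);
translate([257, 0, 0]) cube([72, 31, 458]);
translate([72, 0, 0]) cube([185, 31, 72]);
translate([72, 0, 386]) cube([185, 31, 72]);


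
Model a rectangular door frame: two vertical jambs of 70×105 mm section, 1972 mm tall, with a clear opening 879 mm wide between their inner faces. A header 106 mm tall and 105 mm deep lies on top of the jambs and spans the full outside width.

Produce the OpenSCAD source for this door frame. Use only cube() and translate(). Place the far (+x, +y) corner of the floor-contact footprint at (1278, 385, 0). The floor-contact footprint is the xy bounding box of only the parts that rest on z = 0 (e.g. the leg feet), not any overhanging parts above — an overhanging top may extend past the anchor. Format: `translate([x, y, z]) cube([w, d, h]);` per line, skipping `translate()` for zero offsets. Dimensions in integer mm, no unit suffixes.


translate([259, 280, 0]) cube([70, 105, 1972]);
translate([1208, 280, 0]) cube([70, 105, 1972]);
translate([259, 280, 1972]) cube([1019, 105, 106]);


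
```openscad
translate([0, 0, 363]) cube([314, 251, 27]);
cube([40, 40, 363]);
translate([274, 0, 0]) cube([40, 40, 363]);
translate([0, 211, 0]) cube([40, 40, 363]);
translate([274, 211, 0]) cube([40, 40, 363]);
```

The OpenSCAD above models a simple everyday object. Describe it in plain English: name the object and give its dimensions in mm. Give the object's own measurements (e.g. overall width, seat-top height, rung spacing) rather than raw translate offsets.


A four-legged stool. The seat is a 314×251×27 mm slab whose top surface is at z = 390 mm; four square legs, each 40×40 mm in cross-section, run from the floor (z = 0) to the underside of the seat, each flush with a corner of the seat.


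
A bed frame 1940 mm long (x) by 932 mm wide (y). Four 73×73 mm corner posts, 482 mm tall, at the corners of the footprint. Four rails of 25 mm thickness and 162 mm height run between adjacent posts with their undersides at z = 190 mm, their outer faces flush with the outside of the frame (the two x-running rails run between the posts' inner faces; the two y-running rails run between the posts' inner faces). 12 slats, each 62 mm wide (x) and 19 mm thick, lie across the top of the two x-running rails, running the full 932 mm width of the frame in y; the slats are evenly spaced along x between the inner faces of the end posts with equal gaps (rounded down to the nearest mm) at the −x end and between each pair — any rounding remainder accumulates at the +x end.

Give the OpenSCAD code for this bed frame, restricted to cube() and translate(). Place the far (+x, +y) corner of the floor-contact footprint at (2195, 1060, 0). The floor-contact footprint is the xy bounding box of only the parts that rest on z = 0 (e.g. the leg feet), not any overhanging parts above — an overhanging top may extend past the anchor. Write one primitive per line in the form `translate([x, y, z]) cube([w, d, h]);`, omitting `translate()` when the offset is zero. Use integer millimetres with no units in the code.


translate([255, 128, 0]) cube([73, 73, 482]);
translate([255, 987, 0]) cube([73, 73, 482]);
translate([2122, 128, 0]) cube([73, 73, 482]);
translate([2122, 987, 0]) cube([73, 73, 482]);
translate([328, 128, 190]) cube([1794, 25, 162]);
translate([328, 1035, 190]) cube([1794, 25, 162]);
translate([255, 201, 190]) cube([25, 786, 162]);
translate([2170, 201, 190]) cube([25, 786, 162]);
translate([408, 128, 352]) cube([62, 932, 19]);
translate([550, 128, 352]) cube([62, 932, 19]);
translate([692, 128, 352]) cube([62, 932, 19]);
translate([834, 128, 352]) cube([62, 932, 19]);
translate([976, 128, 352]) cube([62, 932, 19]);
translate([1118, 128, 352]) cube([62, 932, 19]);
translate([1260, 128, 352]) cube([62, 932, 19]);
translate([1402, 128, 352]) cube([62, 932, 19]);
translate([1544, 128, 352]) cube([62, 932, 19]);
translate([1686, 128, 352]) cube([62, 932, 19]);
translate([1828, 128, 352]) cube([62, 932, 19]);
translate([1970, 128, 352]) cube([62, 932, 19]);


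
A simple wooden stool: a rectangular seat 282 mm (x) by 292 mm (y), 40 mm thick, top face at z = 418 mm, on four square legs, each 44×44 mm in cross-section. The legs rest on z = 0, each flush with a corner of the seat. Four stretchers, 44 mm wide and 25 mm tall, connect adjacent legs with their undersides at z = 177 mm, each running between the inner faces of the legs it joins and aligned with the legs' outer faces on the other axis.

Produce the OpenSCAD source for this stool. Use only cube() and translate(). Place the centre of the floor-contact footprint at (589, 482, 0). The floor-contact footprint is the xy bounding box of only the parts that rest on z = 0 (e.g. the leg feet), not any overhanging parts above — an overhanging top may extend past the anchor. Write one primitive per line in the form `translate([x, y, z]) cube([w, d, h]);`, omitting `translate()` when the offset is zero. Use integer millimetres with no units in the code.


translate([448, 336, 378]) cube([282, 292, 40]);
translate([448, 336, 0]) cube([44, 44, 378]);
translate([686, 336, 0]) cube([44, 44, 378]);
translate([448, 584, 0]) cube([44, 44, 378]);
translate([686, 584, 0]) cube([44, 44, 378]);
translate([492, 336, 177]) cube([194, 44, 25]);
translate([492, 584, 177]) cube([194, 44, 25]);
translate([448, 380, 177]) cube([44, 204, 25]);
translate([686, 380, 177]) cube([44, 204, 25]);


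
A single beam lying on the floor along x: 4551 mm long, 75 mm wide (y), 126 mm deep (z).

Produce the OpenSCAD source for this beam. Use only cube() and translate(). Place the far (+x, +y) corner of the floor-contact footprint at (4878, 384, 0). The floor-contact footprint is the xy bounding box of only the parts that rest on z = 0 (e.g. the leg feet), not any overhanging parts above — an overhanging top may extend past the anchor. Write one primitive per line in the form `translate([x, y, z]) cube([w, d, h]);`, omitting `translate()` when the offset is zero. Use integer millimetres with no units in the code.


translate([327, 309, 0]) cube([4551, 75, 126]);


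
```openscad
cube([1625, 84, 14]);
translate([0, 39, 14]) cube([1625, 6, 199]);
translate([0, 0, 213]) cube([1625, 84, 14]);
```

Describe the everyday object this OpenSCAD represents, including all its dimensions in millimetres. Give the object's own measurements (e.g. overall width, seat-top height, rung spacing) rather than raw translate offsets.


An I-beam lying along x, 1625 mm long. Overall section height 227 mm. Two flanges 84 mm wide (y) and 14 mm thick, one on the floor and one at the top; a web 6 mm thick runs between them, centred on the flange width.


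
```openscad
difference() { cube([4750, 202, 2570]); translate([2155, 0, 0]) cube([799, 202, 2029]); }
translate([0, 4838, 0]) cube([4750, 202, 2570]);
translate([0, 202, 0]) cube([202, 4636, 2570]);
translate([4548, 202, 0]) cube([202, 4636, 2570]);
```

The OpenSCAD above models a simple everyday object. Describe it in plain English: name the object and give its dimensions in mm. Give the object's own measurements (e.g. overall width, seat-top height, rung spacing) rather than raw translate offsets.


A single room: four walls, each 2570 mm tall and 202 mm thick, enclosing an outside footprint 4750×5040 mm (x × y), no floor or roof. The front and back walls (−y and +y sides) run the full x-width; the side walls fit between their inner faces. A door opening 799 mm wide and 2029 mm tall is cut through the front wall from the floor up, its −x edge 2155 mm from the wall's −x end.


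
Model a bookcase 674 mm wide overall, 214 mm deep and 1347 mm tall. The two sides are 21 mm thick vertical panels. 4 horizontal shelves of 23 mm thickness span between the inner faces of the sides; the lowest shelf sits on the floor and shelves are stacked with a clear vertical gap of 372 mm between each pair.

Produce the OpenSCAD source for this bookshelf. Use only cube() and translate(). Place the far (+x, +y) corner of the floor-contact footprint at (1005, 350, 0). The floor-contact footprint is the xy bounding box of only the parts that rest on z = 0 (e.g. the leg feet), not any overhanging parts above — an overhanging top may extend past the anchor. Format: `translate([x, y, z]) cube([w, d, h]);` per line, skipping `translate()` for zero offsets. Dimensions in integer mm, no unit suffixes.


translate([331, 136, 0]) cube([21, 214, 1347]);
translate([984, 136, 0]) cube([21, 214, 1347]);
translate([352, 136, 0]) cube([632, 214, 23]);
translate([352, 136, 395]) cube([632, 214, 23]);
translate([352, 136, 790]) cube([632, 214, 23]);
translate([352, 136, 1185]) cube([632, 214, 23]);


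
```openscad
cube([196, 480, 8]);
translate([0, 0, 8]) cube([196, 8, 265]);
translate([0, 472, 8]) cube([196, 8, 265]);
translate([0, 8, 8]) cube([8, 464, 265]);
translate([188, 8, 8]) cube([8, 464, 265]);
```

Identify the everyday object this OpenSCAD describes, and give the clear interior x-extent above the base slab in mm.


An open box. The internal width is 180 mm.

A 196×480 base slab with four walls standing on it — an open box. The base is 196 mm wide and the walls are 8 mm thick, so the internal width is 196 − 2 × 8 = 180 mm.


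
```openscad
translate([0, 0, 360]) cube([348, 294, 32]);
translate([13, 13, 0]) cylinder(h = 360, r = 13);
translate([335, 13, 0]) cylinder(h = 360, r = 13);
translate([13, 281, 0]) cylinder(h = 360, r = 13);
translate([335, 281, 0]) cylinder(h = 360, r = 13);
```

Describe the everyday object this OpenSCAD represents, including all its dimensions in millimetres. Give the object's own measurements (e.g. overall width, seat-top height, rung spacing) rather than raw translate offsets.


A four-legged stool. The seat is a 348×294×32 mm slab whose top surface is at z = 392 mm; four round legs, each 26 mm in diameter, run from the floor (z = 0) to the underside of the seat, each leg's axis is inset half a diameter from the nearest pair of seat edges (so the leg's bounding box is flush with the corner).


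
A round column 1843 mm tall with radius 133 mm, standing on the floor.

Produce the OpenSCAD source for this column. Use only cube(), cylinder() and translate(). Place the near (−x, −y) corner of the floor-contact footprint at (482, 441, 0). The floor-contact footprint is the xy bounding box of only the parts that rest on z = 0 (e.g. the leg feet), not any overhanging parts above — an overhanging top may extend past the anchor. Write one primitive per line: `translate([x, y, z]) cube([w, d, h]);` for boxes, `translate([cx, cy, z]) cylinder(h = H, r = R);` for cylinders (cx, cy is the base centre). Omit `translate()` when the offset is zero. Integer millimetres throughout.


translate([615, 574, 0]) cylinder(h = 1843, r = 133);


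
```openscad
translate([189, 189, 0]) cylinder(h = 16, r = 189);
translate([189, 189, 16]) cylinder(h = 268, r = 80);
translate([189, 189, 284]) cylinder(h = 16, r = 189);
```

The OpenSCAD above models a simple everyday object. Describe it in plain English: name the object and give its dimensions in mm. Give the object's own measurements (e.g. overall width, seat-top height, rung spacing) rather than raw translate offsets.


A spool: two coaxial disc flanges of radius 189 mm and thickness 16 mm, joined by a core cylinder of radius 80 mm and height 268 mm. The lower flange rests on z = 0 and the three cylinders share a vertical axis.


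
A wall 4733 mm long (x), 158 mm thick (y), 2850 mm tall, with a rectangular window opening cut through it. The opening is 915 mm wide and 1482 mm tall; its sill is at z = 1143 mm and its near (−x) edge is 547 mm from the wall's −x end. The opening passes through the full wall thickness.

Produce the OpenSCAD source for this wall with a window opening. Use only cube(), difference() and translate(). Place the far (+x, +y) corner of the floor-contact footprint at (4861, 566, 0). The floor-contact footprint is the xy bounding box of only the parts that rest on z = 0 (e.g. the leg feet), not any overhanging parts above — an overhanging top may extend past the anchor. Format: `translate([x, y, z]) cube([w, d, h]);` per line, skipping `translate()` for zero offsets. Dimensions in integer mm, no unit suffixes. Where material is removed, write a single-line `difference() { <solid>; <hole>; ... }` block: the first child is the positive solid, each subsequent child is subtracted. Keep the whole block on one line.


difference() { translate([128, 408, 0]) cube([4733, 158, 2850]); translate([675, 408, 1143]) cube([915, 158, 1482]); }


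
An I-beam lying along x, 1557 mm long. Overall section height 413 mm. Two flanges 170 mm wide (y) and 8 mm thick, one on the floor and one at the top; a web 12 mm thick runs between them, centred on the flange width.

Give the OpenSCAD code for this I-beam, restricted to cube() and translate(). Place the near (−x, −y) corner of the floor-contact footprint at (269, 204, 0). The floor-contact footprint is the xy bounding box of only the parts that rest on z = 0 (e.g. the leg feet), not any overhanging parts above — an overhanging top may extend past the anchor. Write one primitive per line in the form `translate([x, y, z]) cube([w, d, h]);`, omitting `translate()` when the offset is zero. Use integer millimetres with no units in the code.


translate([269, 204, 0]) cube([1557, 170, 8]);
translate([269, 283, 8]) cube([1557, 12, 397]);
translate([269, 204, 405]) cube([1557, 170, 8]);


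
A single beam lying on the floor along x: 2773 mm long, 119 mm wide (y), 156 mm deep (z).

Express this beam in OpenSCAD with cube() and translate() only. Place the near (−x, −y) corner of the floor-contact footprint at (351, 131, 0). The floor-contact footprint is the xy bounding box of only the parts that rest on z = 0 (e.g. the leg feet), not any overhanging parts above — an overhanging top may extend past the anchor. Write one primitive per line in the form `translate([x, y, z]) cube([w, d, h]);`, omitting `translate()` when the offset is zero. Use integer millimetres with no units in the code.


translate([351, 131, 0]) cube([2773, 119, 156]);


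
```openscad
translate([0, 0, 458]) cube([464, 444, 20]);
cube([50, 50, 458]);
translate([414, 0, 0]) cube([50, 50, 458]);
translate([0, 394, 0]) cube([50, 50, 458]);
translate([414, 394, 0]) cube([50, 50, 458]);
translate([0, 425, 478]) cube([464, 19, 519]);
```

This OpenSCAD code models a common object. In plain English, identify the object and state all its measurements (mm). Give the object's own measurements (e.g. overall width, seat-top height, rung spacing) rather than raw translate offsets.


A chair. The seat is a 464×444×20 mm slab with its top at z = 478 mm, on four 50×50 mm corner legs (flush with the seat edges, standing on z = 0). A flat backrest 19 mm thick, 519 mm tall, spans the full seat width and rises from the seat top along its +y edge, rear face flush with the rear of the seat.


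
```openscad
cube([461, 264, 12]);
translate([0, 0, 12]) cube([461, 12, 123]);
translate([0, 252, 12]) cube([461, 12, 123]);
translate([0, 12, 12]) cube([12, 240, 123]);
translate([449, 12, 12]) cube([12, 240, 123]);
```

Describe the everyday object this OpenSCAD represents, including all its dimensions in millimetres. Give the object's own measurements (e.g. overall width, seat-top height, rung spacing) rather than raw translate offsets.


An open-topped rectangular box: outside dimensions 461×264×135 mm, with a uniform wall and base thickness of 12 mm. The base is a full 461×264 slab on the floor; four walls sit on top of the base. The front and back walls (the −y and +y sides) span the full width; the two side walls fit between them.


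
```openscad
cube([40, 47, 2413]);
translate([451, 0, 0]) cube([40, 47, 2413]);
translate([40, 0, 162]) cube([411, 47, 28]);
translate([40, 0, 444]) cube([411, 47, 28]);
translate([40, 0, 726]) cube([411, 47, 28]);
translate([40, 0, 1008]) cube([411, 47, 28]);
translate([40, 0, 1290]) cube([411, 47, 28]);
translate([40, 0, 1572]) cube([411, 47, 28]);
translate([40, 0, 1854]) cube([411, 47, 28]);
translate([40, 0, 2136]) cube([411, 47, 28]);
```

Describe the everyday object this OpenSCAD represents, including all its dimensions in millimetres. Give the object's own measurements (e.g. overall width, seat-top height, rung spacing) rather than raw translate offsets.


A straight ladder. Two 40×47 mm vertical rails, 2413 mm tall, stand 491 mm apart (outside-to-outside) with their front faces coplanar on the −y side. 8 rungs, each 47 mm deep and 28 mm tall, span between the inner faces of the rails, front faces flush with the rails. The lowest rung's underside is at z = 162 mm and rungs are spaced 282 mm apart (underside to underside).


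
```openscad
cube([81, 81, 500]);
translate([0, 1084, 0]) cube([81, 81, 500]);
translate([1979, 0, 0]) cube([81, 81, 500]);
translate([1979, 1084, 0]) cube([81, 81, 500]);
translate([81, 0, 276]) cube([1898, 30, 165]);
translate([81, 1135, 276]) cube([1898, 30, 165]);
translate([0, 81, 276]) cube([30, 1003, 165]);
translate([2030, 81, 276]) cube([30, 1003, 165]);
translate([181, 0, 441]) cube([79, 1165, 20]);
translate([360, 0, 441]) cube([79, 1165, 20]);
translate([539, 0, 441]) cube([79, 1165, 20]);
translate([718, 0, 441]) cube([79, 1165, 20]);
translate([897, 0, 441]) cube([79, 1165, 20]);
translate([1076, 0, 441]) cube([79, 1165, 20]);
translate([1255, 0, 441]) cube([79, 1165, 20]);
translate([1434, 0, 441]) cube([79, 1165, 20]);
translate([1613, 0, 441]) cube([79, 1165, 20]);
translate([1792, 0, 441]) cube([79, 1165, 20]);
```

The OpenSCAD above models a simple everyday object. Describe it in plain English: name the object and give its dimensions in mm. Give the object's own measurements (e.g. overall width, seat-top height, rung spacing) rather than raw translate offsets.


A bed frame 2060 mm long (x) by 1165 mm wide (y). Four 81×81 mm corner posts, 500 mm tall, at the corners of the footprint. Four rails of 30 mm thickness and 165 mm height run between adjacent posts with their undersides at z = 276 mm, their outer faces flush with the outside of the frame (the two x-running rails run between the posts' inner faces; the two y-running rails run between the posts' inner faces). 10 slats, each 79 mm wide (x) and 20 mm thick, lie across the top of the two x-running rails, running the full 1165 mm width of the frame in y; along x they sit between the end posts with a 100 mm gap after the −x posts and between neighbouring slats, leaving 108 mm before the +x posts.


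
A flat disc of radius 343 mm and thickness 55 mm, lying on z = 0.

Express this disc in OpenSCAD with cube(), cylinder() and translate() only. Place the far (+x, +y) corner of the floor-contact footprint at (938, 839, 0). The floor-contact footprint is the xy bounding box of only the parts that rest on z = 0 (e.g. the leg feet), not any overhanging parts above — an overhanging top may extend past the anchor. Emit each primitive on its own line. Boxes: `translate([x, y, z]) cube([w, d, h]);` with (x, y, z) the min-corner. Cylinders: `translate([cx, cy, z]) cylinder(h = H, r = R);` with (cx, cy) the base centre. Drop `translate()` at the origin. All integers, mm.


translate([595, 496, 0]) cylinder(h = 55, r = 343);


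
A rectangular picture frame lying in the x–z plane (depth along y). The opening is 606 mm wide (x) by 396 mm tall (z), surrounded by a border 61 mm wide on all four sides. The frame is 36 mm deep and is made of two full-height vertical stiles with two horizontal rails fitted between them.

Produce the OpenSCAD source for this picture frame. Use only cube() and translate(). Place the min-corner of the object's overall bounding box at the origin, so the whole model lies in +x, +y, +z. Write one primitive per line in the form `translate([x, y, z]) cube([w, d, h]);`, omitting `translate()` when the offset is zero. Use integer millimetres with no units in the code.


cube([61, 36, 518]);
translate([667, 0, 0]) cube([61, 36, 518]);
translate([61, 0, 0]) cube([606, 36, 61]);
translate([61, 0, 457]) cube([606, 36, 61]);


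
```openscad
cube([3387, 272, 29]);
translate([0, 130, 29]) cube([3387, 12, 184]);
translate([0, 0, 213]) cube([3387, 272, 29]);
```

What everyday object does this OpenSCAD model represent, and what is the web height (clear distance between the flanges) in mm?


An I-beam. The web height is 184 mm.

Two wide flanges with a thin centred web — an I-beam. Overall 242 mm minus two 29 mm flanges gives a web of 242 − 2·29 = 184 mm.


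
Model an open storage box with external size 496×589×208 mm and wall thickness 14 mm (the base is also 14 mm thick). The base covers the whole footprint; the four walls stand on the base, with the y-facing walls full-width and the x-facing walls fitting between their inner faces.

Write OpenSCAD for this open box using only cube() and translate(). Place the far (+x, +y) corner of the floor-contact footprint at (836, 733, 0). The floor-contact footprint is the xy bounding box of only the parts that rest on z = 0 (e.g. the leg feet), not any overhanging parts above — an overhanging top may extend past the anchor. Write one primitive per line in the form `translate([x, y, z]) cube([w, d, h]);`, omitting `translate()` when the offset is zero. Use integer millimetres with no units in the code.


translate([340, 144, 0]) cube([496, 589, 14]);
translate([340, 144, 14]) cube([496, 14, 194]);
translate([340, 719, 14]) cube([496, 14, 194]);
translate([340, 158, 14]) cube([14, 561, 194]);
translate([822, 158, 14]) cube([14, 561, 194]);


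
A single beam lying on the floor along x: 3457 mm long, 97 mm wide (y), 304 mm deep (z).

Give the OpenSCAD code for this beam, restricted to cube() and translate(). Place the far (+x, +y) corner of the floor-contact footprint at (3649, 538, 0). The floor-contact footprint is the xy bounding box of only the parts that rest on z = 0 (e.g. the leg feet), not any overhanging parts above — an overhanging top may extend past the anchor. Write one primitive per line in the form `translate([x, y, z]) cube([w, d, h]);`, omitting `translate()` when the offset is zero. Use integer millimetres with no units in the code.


translate([192, 441, 0]) cube([3457, 97, 304]);
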